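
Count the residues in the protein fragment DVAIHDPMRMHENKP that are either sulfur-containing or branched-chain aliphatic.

4

Sulfur-containing: C, M. Branched-chain aliphatic: I, L, V.
Sulfur-containing residues here: M8, M10 (2).
Branched-chain aliphatic residues here: V2, I4 (2).
The two groups share no amino acid, so total = 2 + 2 = 4.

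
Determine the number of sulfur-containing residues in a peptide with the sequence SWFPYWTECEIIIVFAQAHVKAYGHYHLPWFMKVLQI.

Only Cys (C) and Met (M) have a sulfur atom in the side chain.
Matching residues: C9, M32.

2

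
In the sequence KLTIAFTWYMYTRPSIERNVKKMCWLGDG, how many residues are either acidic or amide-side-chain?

Acidic: D, E. Amide-side-chain: N, Q.
Acidic residues here: E17, D28 (2).
Amide-side-chain residues here: N19 (1).
The two groups share no amino acid, so total = 2 + 1 = 3.

3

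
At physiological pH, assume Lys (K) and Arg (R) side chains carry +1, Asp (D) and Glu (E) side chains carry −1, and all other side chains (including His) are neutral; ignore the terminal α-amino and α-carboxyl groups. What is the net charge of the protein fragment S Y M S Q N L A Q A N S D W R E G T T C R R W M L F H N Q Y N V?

+1

Positive (K, R): R15, R21, R22 → +3.
Negative (D, E): D13, E16 → −2.
Net charge = (+3) + (−2) = +1.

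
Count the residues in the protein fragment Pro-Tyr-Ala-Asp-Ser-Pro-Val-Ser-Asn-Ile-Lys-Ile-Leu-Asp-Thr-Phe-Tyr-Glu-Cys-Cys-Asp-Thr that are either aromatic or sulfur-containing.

Aromatic: F, W, Y. Sulfur-containing: C, M.
Aromatic residues here: Tyr2, Phe16, Tyr17 (3).
Sulfur-containing residues here: Cys19, Cys20 (2).
The two groups share no amino acid, so total = 3 + 2 = 5.

5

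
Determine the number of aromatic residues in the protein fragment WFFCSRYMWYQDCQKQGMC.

6

Phenylalanine (F), tryptophan (W), and tyrosine (Y) have aromatic ring side chains.
Matching residues: W1, F2, F3, Y7, W9, Y10.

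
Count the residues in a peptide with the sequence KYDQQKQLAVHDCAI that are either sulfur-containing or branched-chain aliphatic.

Sulfur-containing: C, M. Branched-chain aliphatic: I, L, V.
Sulfur-containing residues here: C13 (1).
Branched-chain aliphatic residues here: L8, V10, I15 (3).
The two groups share no amino acid, so total = 1 + 3 = 4.

4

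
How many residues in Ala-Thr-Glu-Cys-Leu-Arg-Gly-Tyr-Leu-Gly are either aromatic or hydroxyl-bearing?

2

Aromatic: F, W, Y. Hydroxyl-bearing: S, T, Y.
Aromatic residues here: Tyr8 (1).
Hydroxyl-bearing residues here: Thr2, Tyr8 (2).
Y is in both groups, so the 1 Y residue must not be double-counted.
Total = 1 + 2 − 1 = 2.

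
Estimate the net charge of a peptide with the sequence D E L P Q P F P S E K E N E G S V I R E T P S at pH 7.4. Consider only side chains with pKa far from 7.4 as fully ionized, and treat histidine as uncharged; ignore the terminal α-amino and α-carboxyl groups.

-4

Near pH 7.4, K and R contribute +1 each, D and E contribute −1 each, and every other side chain (His included, as stated) is uncharged.
Positive (K, R): K11, R19 → +2.
Negative (D, E): D1, E2, E10, E12, E14, E20 → −6.
Net charge = (+2) + (−6) = −4.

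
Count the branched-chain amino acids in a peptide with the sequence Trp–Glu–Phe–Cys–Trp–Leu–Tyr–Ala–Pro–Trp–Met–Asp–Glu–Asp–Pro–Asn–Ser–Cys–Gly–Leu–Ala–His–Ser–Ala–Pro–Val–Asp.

3

The BCAAs are Val, Leu, and Ile — aliphatic side chains with a branch point.
Matching residues: Leu6, Leu20, Val26.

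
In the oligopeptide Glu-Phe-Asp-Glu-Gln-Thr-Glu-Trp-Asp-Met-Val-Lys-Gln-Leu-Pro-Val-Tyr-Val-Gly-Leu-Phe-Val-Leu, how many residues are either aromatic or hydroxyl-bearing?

5

Aromatic: F, W, Y. Hydroxyl-bearing: S, T, Y.
Aromatic residues here: Phe2, Trp8, Tyr17, Phe21 (4).
Hydroxyl-bearing residues here: Thr6, Tyr17 (2).
Y is in both groups, so the 1 Y residue must not be double-counted.
Total = 4 + 2 − 1 = 5.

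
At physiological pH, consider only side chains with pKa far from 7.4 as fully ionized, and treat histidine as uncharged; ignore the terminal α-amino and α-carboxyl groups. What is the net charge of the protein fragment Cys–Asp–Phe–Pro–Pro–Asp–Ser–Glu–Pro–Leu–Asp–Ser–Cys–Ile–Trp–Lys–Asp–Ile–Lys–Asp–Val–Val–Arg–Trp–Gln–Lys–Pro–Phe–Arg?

-1

Near pH 7.4, K and R contribute +1 each, D and E contribute −1 each, and every other side chain (His included, as stated) is uncharged.
Positive (K, R): Lys16, Lys19, Arg23, Lys26, Arg29 → +5.
Negative (D, E): Asp2, Asp6, Glu8, Asp11, Asp17, Asp20 → −6.
Net charge = (+5) + (−6) = −1.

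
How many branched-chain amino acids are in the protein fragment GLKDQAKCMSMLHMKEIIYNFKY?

The BCAAs are Val, Leu, and Ile — aliphatic side chains with a branch point.
Matching residues: L2, L12, I17, I18.

4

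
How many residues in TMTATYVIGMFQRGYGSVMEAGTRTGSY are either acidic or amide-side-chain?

Acidic: D, E. Amide-side-chain: N, Q.
Acidic residues here: E20 (1).
Amide-side-chain residues here: Q12 (1).
The two groups share no amino acid, so total = 1 + 1 = 2.

2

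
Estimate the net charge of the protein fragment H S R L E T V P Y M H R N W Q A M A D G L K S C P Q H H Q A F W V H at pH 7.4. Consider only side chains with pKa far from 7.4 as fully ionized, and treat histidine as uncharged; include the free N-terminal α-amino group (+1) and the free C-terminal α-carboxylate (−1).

+1

The side chains ionized at physiological pH are Lys/Arg (+1) and Asp/Glu (−1); with His treated as neutral, nothing else contributes.
Positive (K, R): R3, R12, K22 → +3.
Negative (D, E): E5, D19 → −2.
The N-terminus (+1) and C-terminus (−1) cancel.
Net charge = (+3) + (−2) = +1.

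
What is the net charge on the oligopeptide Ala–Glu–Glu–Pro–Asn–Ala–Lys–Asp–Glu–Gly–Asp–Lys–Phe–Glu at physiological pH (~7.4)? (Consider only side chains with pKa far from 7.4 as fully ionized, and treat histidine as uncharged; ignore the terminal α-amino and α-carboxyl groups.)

The side chains ionized at physiological pH are Lys/Arg (+1) and Asp/Glu (−1); with His treated as neutral, nothing else contributes.
Positive (K, R): Lys7, Lys12 → +2.
Negative (D, E): Glu2, Glu3, Asp8, Glu9, Asp11, Glu14 → −6.
Net charge = (+2) + (−6) = −4.

-4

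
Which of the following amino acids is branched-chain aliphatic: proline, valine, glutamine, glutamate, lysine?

Valine (V), leucine (L), and isoleucine (I) are the branched-chain amino acids.
Of the listed options, only valine belongs to this group.

valine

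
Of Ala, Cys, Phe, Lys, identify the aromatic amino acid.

Phe

F, W, and Y each carry an aromatic ring on the side chain.
Of the listed options, only Phe belongs to this group.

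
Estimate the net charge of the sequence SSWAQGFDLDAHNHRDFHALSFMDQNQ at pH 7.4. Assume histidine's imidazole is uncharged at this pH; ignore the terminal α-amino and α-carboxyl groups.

Near pH 7.4, K and R contribute +1 each, D and E contribute −1 each, and every other side chain (His included, as stated) is uncharged.
Positive (K, R): R15 → +1.
Negative (D, E): D8, D10, D16, D24 → −4.
Net charge = (+1) + (−4) = −3.

-3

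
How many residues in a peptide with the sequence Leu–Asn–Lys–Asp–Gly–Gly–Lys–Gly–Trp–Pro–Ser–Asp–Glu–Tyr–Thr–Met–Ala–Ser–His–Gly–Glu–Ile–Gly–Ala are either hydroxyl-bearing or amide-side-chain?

5

Hydroxyl-bearing: S, T, Y. Amide-side-chain: N, Q.
Hydroxyl-bearing residues here: Ser11, Tyr14, Thr15, Ser18 (4).
Amide-side-chain residues here: Asn2 (1).
The two groups share no amino acid, so total = 4 + 1 = 5.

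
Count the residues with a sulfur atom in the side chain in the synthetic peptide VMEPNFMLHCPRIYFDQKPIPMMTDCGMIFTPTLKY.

7

Cysteine (C, thiol) and methionine (M, thioether) are the two sulfur-containing amino acids.
Matching residues: M2, M7, C10, M22, M23, C26, M28.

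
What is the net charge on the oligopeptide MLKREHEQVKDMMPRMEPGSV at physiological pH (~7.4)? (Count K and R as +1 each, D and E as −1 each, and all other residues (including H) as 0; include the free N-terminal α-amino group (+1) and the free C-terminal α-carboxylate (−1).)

Positive (K, R): K3, R4, K10, R15 → +4.
Negative (D, E): E5, E7, D11, E17 → −4.
The N-terminus (+1) and C-terminus (−1) cancel.
Net charge = (+4) + (−4) = 0.

0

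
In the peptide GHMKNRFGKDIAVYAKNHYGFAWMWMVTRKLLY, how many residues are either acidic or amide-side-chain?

Acidic: D, E. Amide-side-chain: N, Q.
Acidic residues here: D10 (1).
Amide-side-chain residues here: N5, N17 (2).
The two groups share no amino acid, so total = 1 + 2 = 3.

3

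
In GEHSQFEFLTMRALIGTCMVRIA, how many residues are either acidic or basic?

5

Acidic: D, E. Basic: H, K, R.
Acidic residues here: E2, E7 (2).
Basic residues here: H3, R12, R21 (3).
The two groups share no amino acid, so total = 2 + 3 = 5.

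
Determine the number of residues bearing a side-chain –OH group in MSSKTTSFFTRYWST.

9

Serine (S), threonine (T), and tyrosine (Y) each carry a hydroxyl group on the side chain.
Matching residues: S2, S3, T5, T6, S7, T10, Y12, S14, T15.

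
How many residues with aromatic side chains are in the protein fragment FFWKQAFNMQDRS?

4

F, W, and Y each carry an aromatic ring on the side chain.
Matching residues: F1, F2, W3, F7.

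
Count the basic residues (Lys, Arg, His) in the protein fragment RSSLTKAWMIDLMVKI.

Matching residues: R1, K6, K15.

3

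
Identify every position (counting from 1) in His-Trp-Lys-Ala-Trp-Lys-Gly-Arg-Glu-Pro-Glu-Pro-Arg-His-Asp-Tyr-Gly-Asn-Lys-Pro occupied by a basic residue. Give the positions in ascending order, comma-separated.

Lysine (K), arginine (R), and histidine (H) have basic, nitrogen-containing side chains.
Matching residues: His1, Lys3, Lys6, Arg8, Arg13, His14, Lys19.

1, 3, 6, 8, 13, 14, 19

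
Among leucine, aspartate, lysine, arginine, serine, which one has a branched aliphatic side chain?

Valine (V), leucine (L), and isoleucine (I) are the branched-chain amino acids.
Of the listed options, only leucine belongs to this group.

leucine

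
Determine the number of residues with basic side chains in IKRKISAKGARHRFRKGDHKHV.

K, R, and H are the three residues with basic side chains (ε-amine, guanidinium, and imidazole respectively).
Matching residues: K2, R3, K4, K8, R11, H12, R13, R15, K16, H19, K20, H21.

12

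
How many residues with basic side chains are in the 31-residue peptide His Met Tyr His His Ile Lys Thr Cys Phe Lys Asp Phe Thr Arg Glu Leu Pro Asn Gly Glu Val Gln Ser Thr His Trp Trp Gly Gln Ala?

The basic amino acids are Lys (K), Arg (R), and His (H).
Matching residues: His1, His4, His5, Lys7, Lys11, Arg15, His26.

7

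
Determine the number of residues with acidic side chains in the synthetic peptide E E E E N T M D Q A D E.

7

Only D (aspartate) and E (glutamate) carry a side-chain carboxylic acid.
Matching residues: E1, E2, E3, E4, D8, D11, E12.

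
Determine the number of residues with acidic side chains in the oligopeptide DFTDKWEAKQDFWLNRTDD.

Only D (aspartate) and E (glutamate) carry a side-chain carboxylic acid.
Matching residues: D1, D4, E7, D11, D18, D19.

6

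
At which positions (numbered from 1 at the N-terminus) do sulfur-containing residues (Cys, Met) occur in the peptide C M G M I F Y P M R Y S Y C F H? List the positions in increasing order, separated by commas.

Matching residues: C1, M2, M4, M9, C14.

1, 2, 4, 9, 14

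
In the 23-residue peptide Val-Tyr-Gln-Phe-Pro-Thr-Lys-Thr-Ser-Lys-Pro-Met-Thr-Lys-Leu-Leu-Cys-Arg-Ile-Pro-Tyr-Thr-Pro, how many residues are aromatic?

F, W, and Y each carry an aromatic ring on the side chain.
Matching residues: Tyr2, Phe4, Tyr21.

3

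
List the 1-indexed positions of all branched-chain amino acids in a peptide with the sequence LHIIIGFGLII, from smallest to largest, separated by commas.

1, 3, 4, 5, 9, 10, 11

The BCAAs are Val, Leu, and Ile — aliphatic side chains with a branch point.
Matching residues: L1, I3, I4, I5, L9, I10, I11.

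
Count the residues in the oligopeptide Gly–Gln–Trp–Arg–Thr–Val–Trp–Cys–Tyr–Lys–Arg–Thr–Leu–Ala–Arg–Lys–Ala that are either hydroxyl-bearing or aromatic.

5

Hydroxyl-bearing: S, T, Y. Aromatic: F, W, Y.
Hydroxyl-bearing residues here: Thr5, Tyr9, Thr12 (3).
Aromatic residues here: Trp3, Trp7, Tyr9 (3).
Y is in both groups, so the 1 Y residue must not be double-counted.
Total = 3 + 3 − 1 = 5.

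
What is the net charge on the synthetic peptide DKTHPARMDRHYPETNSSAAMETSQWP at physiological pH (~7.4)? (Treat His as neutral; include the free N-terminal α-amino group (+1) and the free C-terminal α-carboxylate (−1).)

-1

At pH ~7.4 the Lys and Arg side chains are protonated (+1), the Asp and Glu side chains are deprotonated (−1), and with His taken as neutral all other side chains carry no charge.
Positive (K, R): K2, R7, R10 → +3.
Negative (D, E): D1, D9, E14, E22 → −4.
The N-terminus (+1) and C-terminus (−1) cancel.
Net charge = (+3) + (−4) = −1.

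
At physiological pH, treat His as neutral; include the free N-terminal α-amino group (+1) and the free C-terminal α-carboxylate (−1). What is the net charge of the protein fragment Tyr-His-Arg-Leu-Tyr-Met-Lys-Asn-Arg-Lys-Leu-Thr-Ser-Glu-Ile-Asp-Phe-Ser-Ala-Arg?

At pH ~7.4 the Lys and Arg side chains are protonated (+1), the Asp and Glu side chains are deprotonated (−1), and with His taken as neutral all other side chains carry no charge.
Positive (K, R): Arg3, Lys7, Arg9, Lys10, Arg20 → +5.
Negative (D, E): Glu14, Asp16 → −2.
The N-terminus (+1) and C-terminus (−1) cancel.
Net charge = (+5) + (−2) = +3.

+3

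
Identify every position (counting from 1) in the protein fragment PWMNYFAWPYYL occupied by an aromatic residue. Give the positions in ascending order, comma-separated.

2, 5, 6, 8, 10, 11

The aromatic amino acids are Phe (F, benzyl), Trp (W, indole), and Tyr (Y, phenol).
Matching residues: W2, Y5, F6, W8, Y10, Y11.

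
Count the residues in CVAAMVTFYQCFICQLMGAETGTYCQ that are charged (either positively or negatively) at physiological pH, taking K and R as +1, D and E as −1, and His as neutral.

1

Charged side chains at pH ~7.4: K, R (positive); D, E (negative).
Matching residues: E20.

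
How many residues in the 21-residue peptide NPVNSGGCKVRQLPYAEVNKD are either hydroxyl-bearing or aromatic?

Hydroxyl-bearing: S, T, Y. Aromatic: F, W, Y.
Hydroxyl-bearing residues here: S5, Y15 (2).
Aromatic residues here: Y15 (1).
Y is in both groups, so the 1 Y residue must not be double-counted.
Total = 2 + 1 − 1 = 2.

2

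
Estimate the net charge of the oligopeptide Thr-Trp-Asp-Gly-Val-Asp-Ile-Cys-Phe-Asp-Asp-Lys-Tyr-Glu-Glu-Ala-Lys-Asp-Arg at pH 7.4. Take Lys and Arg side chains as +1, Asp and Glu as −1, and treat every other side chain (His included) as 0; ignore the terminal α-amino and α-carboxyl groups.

-4

Positive (K, R): Lys12, Lys17, Arg19 → +3.
Negative (D, E): Asp3, Asp6, Asp10, Asp11, Glu14, Glu15, Asp18 → −7.
Net charge = (+3) + (−7) = −4.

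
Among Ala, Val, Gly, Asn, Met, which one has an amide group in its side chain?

Only N (asparagine) and Q (glutamine) carry a side-chain carboxamide.
Of the listed options, only Asn belongs to this group.

Asn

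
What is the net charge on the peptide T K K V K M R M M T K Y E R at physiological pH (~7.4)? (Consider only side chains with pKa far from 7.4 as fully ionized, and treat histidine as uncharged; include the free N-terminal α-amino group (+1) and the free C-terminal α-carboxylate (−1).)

Near pH 7.4, K and R contribute +1 each, D and E contribute −1 each, and every other side chain (His included, as stated) is uncharged.
Positive (K, R): K2, K3, K5, R7, K11, R14 → +6.
Negative (D, E): E13 → −1.
The N-terminus (+1) and C-terminus (−1) cancel.
Net charge = (+6) + (−1) = +5.

+5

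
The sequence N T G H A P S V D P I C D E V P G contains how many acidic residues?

3

Aspartate (D) and glutamate (E) have carboxylic-acid side chains and are the acidic amino acids.
Matching residues: D9, D13, E14.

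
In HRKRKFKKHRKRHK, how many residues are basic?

The basic amino acids are Lys (K), Arg (R), and His (H).
Matching residues: H1, R2, K3, R4, K5, K7, K8, H9, R10, K11, R12, H13, K14.

13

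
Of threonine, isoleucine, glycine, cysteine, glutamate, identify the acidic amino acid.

glutamate

Aspartate (D) and glutamate (E) have carboxylic-acid side chains and are the acidic amino acids.
Of the listed options, only glutamate belongs to this group.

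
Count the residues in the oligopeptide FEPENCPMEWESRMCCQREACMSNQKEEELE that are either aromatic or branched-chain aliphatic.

3

Aromatic: F, W, Y. Branched-chain aliphatic: I, L, V.
Aromatic residues here: F1, W10 (2).
Branched-chain aliphatic residues here: L30 (1).
The two groups share no amino acid, so total = 2 + 1 = 3.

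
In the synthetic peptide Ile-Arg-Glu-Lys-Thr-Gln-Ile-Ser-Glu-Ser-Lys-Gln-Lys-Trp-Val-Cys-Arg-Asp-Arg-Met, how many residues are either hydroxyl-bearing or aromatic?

4

Hydroxyl-bearing: S, T, Y. Aromatic: F, W, Y.
Hydroxyl-bearing residues here: Thr5, Ser8, Ser10 (3).
Aromatic residues here: Trp14 (1).
(Y belongs to both groups, but none appear in this sequence.) Total = 3 + 1 = 4.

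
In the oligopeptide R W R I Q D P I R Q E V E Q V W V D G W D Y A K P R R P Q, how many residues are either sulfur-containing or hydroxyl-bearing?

1

Sulfur-containing: C, M. Hydroxyl-bearing: S, T, Y.
Sulfur-containing residues here: none (0).
Hydroxyl-bearing residues here: Y22 (1).
The two groups share no amino acid, so total = 0 + 1 = 1.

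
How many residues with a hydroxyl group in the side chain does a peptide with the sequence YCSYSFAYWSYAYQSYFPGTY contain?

12

S, T, and Y are the three residues with a side-chain hydroxyl.
Matching residues: Y1, S3, Y4, S5, Y8, S10, Y11, Y13, S15, Y16, T20, Y21.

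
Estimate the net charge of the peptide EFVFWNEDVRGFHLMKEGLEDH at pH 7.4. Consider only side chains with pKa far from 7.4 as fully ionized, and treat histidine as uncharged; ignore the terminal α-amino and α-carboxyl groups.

-4

Near pH 7.4, K and R contribute +1 each, D and E contribute −1 each, and every other side chain (His included, as stated) is uncharged.
Positive (K, R): R10, K16 → +2.
Negative (D, E): E1, E7, D8, E17, E20, D21 → −6.
Net charge = (+2) + (−6) = −4.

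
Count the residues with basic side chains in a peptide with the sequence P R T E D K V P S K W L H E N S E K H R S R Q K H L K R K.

13

Lysine (K), arginine (R), and histidine (H) have basic, nitrogen-containing side chains.
Matching residues: R2, K6, K10, H13, K18, H19, R20, R22, K24, H25, K27, R28, K29.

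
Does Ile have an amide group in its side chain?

The amide-side-chain residues are Asn (N) and Gln (Q).
Isoleucine is not in this group.

No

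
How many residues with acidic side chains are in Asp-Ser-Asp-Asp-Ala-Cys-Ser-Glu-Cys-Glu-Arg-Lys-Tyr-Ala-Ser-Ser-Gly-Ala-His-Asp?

6

Only D (aspartate) and E (glutamate) carry a side-chain carboxylic acid.
Matching residues: Asp1, Asp3, Asp4, Glu8, Glu10, Asp20.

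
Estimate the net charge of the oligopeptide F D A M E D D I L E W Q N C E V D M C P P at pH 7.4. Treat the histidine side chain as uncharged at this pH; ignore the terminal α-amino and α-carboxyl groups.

-7

Near pH 7.4, K and R contribute +1 each, D and E contribute −1 each, and every other side chain (His included, as stated) is uncharged.
Positive (K, R): none → +0.
Negative (D, E): D2, E5, D6, D7, E10, E15, D17 → −7.
Net charge = (+0) + (−7) = −7.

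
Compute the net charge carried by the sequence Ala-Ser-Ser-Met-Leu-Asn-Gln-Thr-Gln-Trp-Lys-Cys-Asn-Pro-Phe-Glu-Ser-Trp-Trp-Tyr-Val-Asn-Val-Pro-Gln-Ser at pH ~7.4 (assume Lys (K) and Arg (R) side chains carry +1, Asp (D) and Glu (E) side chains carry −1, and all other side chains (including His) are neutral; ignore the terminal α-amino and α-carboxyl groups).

Positive (K, R): Lys11 → +1.
Negative (D, E): Glu16 → −1.
Net charge = (+1) + (−1) = 0.

0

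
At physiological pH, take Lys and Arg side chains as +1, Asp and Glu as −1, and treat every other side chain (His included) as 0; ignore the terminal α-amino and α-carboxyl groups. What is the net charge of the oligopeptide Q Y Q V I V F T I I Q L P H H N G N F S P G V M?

0

Positive (K, R): none → +0.
Negative (D, E): none → −0.
Net charge = (+0) + (−0) = 0.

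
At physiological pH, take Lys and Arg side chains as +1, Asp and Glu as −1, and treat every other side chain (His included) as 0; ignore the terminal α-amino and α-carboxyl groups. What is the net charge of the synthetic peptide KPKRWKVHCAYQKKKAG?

Positive (K, R): K1, K3, R4, K6, K13, K14, K15 → +7.
Negative (D, E): none → −0.
Net charge = (+7) + (−0) = +7.

+7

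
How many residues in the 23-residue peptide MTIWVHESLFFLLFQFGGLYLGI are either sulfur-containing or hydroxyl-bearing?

4

Sulfur-containing: C, M. Hydroxyl-bearing: S, T, Y.
Sulfur-containing residues here: M1 (1).
Hydroxyl-bearing residues here: T2, S8, Y20 (3).
The two groups share no amino acid, so total = 1 + 3 = 4.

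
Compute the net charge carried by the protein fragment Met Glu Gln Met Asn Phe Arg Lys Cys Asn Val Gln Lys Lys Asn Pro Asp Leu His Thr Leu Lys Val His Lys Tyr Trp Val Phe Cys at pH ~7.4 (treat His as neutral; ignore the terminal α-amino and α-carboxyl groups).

The side chains ionized at physiological pH are Lys/Arg (+1) and Asp/Glu (−1); with His treated as neutral, nothing else contributes.
Positive (K, R): Arg7, Lys8, Lys13, Lys14, Lys22, Lys25 → +6.
Negative (D, E): Glu2, Asp17 → −2.
Net charge = (+6) + (−2) = +4.

+4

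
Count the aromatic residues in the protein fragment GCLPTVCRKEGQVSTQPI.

0

Phenylalanine (F), tryptophan (W), and tyrosine (Y) have aromatic ring side chains.
None of the 18 residues belong to this group.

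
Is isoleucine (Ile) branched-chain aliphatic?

Yes

V, L, and I make up the branched-chain aliphatic group.
Isoleucine is in this group.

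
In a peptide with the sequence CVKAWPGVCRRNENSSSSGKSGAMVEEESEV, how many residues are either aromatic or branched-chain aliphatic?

5

Aromatic: F, W, Y. Branched-chain aliphatic: I, L, V.
Aromatic residues here: W5 (1).
Branched-chain aliphatic residues here: V2, V8, V25, V31 (4).
The two groups share no amino acid, so total = 1 + 4 = 5.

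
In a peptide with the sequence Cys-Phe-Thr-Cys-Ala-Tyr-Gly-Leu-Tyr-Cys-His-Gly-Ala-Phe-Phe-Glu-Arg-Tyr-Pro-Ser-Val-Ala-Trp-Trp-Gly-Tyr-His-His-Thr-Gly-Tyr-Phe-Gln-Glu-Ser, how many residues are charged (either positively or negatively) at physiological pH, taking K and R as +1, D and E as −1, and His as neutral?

Charged side chains at pH ~7.4: K, R (positive); D, E (negative).
Matching residues: Glu16, Arg17, Glu34.

3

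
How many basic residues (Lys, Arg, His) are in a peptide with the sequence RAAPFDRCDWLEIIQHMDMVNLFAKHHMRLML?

7

Matching residues: R1, R7, H16, K25, H26, H27, R29.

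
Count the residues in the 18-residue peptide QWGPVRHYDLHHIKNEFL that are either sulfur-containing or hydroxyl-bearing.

Sulfur-containing: C, M. Hydroxyl-bearing: S, T, Y.
Sulfur-containing residues here: none (0).
Hydroxyl-bearing residues here: Y8 (1).
The two groups share no amino acid, so total = 0 + 1 = 1.

1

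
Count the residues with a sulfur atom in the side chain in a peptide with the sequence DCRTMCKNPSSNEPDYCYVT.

4

Cysteine (C, thiol) and methionine (M, thioether) are the two sulfur-containing amino acids.
Matching residues: C2, M5, C6, C17.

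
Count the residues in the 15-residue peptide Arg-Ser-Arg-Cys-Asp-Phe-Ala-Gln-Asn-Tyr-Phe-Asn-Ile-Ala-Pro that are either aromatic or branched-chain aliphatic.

Aromatic: F, W, Y. Branched-chain aliphatic: I, L, V.
Aromatic residues here: Phe6, Tyr10, Phe11 (3).
Branched-chain aliphatic residues here: Ile13 (1).
The two groups share no amino acid, so total = 3 + 1 = 4.

4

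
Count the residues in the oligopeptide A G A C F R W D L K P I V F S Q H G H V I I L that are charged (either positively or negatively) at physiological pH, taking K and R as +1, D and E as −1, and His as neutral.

3

Charged side chains at pH ~7.4: K, R (positive); D, E (negative).
Matching residues: R6, D8, K10.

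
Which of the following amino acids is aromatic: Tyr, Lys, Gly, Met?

The aromatic amino acids are Phe (F, benzyl), Trp (W, indole), and Tyr (Y, phenol).
Of the listed options, only Tyr belongs to this group.

Tyr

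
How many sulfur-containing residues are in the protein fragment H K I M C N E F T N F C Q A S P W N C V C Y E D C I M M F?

Only Cys (C) and Met (M) have a sulfur atom in the side chain.
Matching residues: M4, C5, C12, C19, C21, C25, M27, M28.

8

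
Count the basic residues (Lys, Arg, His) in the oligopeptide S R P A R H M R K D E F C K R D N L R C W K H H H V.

Matching residues: R2, R5, H6, R8, K9, K14, R15, R19, K22, H23, H24, H25.

12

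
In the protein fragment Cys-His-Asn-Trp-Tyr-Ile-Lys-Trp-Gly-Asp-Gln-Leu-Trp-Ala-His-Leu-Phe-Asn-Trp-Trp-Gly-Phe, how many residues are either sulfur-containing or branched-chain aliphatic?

Sulfur-containing: C, M. Branched-chain aliphatic: I, L, V.
Sulfur-containing residues here: Cys1 (1).
Branched-chain aliphatic residues here: Ile6, Leu12, Leu16 (3).
The two groups share no amino acid, so total = 1 + 3 = 4.

4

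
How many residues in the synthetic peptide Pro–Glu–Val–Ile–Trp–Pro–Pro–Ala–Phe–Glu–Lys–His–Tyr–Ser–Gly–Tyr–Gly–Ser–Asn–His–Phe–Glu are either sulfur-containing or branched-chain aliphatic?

2

Sulfur-containing: C, M. Branched-chain aliphatic: I, L, V.
Sulfur-containing residues here: none (0).
Branched-chain aliphatic residues here: Val3, Ile4 (2).
The two groups share no amino acid, so total = 0 + 2 = 2.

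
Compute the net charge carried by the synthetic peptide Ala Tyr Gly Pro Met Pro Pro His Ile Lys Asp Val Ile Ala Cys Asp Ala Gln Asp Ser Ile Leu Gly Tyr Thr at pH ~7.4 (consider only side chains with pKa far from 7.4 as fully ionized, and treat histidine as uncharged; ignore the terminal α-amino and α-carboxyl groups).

The side chains ionized at physiological pH are Lys/Arg (+1) and Asp/Glu (−1); with His treated as neutral, nothing else contributes.
Positive (K, R): Lys10 → +1.
Negative (D, E): Asp11, Asp16, Asp19 → −3.
Net charge = (+1) + (−3) = −2.

-2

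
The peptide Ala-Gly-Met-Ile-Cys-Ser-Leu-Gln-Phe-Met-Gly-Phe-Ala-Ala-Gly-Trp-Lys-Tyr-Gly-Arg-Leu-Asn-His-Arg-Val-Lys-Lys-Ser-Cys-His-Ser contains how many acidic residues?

Only D (aspartate) and E (glutamate) carry a side-chain carboxylic acid.
None of the 31 residues belong to this group.

0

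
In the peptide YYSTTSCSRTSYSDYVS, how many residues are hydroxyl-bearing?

S, T, and Y are the three residues with a side-chain hydroxyl.
Matching residues: Y1, Y2, S3, T4, T5, S6, S8, T10, S11, Y12, S13, Y15, S17.

13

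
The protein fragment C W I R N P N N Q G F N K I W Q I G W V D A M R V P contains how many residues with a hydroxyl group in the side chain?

S, T, and Y are the three residues with a side-chain hydroxyl.
None of the 26 residues belong to this group.

0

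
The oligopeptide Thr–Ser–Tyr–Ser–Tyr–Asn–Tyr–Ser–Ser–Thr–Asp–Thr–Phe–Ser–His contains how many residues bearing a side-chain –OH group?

11

Serine (S), threonine (T), and tyrosine (Y) each carry a hydroxyl group on the side chain.
Matching residues: Thr1, Ser2, Tyr3, Ser4, Tyr5, Tyr7, Ser8, Ser9, Thr10, Thr12, Ser14.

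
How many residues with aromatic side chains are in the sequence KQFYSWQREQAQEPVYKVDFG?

Phenylalanine (F), tryptophan (W), and tyrosine (Y) have aromatic ring side chains.
Matching residues: F3, Y4, W6, Y16, F20.

5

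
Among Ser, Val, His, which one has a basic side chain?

K, R, and H are the three residues with basic side chains (ε-amine, guanidinium, and imidazole respectively).
Of the listed options, only His belongs to this group.

His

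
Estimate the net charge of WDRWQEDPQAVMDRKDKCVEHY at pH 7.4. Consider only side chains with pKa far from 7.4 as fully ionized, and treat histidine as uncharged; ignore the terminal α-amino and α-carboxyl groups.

-2

The side chains ionized at physiological pH are Lys/Arg (+1) and Asp/Glu (−1); with His treated as neutral, nothing else contributes.
Positive (K, R): R3, R14, K15, K17 → +4.
Negative (D, E): D2, E6, D7, D13, D16, E20 → −6.
Net charge = (+4) + (−6) = −2.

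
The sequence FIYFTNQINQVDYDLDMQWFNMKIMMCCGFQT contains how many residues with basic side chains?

1

K, R, and H are the three residues with basic side chains (ε-amine, guanidinium, and imidazole respectively).
Matching residues: K23.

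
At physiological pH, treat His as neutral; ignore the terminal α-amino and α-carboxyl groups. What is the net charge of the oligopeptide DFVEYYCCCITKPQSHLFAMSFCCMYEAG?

At pH ~7.4 the Lys and Arg side chains are protonated (+1), the Asp and Glu side chains are deprotonated (−1), and with His taken as neutral all other side chains carry no charge.
Positive (K, R): K12 → +1.
Negative (D, E): D1, E4, E27 → −3.
Net charge = (+1) + (−3) = −2.

-2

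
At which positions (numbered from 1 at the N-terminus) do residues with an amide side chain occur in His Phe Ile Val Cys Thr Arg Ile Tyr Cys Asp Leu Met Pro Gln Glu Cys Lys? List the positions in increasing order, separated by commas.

15

Asparagine (N) and glutamine (Q) have uncharged amide side chains.
Matching residues: Gln15.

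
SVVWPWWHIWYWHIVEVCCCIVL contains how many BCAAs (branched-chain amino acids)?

9

Valine (V), leucine (L), and isoleucine (I) are the branched-chain amino acids.
Matching residues: V2, V3, I9, I14, V15, V17, I21, V22, L23.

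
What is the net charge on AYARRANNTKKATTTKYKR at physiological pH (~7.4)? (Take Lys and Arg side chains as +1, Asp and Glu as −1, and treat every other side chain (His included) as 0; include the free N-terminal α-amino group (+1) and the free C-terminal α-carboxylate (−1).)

+7

Positive (K, R): R4, R5, K10, K11, K16, K18, R19 → +7.
Negative (D, E): none → −0.
The N-terminus (+1) and C-terminus (−1) cancel.
Net charge = (+7) + (−0) = +7.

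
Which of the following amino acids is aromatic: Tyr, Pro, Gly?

Tyr

F, W, and Y each carry an aromatic ring on the side chain.
Of the listed options, only Tyr belongs to this group.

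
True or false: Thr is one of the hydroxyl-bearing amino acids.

S, T, and Y are the three residues with a side-chain hydroxyl.
Threonine is in this group.

True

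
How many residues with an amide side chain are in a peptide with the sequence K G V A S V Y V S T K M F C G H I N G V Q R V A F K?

Only N (asparagine) and Q (glutamine) carry a side-chain carboxamide.
Matching residues: N18, Q21.

2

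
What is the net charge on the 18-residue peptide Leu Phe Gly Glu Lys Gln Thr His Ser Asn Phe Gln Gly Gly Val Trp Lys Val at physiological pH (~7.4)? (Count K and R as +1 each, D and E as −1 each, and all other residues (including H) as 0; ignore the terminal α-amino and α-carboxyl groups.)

+1

Positive (K, R): Lys5, Lys17 → +2.
Negative (D, E): Glu4 → −1.
Net charge = (+2) + (−1) = +1.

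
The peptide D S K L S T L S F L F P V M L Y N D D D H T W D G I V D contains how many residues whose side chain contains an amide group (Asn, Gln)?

1

Matching residues: N17.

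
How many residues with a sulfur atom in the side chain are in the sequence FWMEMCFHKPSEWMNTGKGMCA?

Cysteine (C, thiol) and methionine (M, thioether) are the two sulfur-containing amino acids.
Matching residues: M3, M5, C6, M14, M20, C21.

6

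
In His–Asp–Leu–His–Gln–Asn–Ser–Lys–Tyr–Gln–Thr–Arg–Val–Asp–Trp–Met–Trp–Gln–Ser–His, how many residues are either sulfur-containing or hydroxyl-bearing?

5

Sulfur-containing: C, M. Hydroxyl-bearing: S, T, Y.
Sulfur-containing residues here: Met16 (1).
Hydroxyl-bearing residues here: Ser7, Tyr9, Thr11, Ser19 (4).
The two groups share no amino acid, so total = 1 + 4 = 5.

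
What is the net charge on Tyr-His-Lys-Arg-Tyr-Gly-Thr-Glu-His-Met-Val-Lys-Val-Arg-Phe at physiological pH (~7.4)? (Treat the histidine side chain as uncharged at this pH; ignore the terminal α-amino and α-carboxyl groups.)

Near pH 7.4, K and R contribute +1 each, D and E contribute −1 each, and every other side chain (His included, as stated) is uncharged.
Positive (K, R): Lys3, Arg4, Lys12, Arg14 → +4.
Negative (D, E): Glu8 → −1.
Net charge = (+4) + (−1) = +3.

+3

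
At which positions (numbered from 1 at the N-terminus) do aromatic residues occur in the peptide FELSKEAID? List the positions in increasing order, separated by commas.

1

F, W, and Y each carry an aromatic ring on the side chain.
Matching residues: F1.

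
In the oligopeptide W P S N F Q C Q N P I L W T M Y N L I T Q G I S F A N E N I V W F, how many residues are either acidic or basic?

1

Acidic: D, E. Basic: H, K, R.
Acidic residues here: E28 (1).
Basic residues here: none (0).
The two groups share no amino acid, so total = 1 + 0 = 1.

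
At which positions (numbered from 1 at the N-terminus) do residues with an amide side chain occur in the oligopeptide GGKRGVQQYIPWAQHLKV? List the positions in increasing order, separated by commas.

7, 8, 14

Only N (asparagine) and Q (glutamine) carry a side-chain carboxamide.
Matching residues: Q7, Q8, Q14.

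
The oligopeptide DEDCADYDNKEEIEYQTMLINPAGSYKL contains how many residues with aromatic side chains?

Phenylalanine (F), tryptophan (W), and tyrosine (Y) have aromatic ring side chains.
Matching residues: Y7, Y15, Y26.

3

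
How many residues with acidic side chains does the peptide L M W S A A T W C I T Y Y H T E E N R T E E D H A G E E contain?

7

Only D (aspartate) and E (glutamate) carry a side-chain carboxylic acid.
Matching residues: E16, E17, E21, E22, D23, E27, E28.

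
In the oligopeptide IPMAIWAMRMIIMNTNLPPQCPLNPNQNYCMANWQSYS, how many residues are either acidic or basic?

1

Acidic: D, E. Basic: H, K, R.
Acidic residues here: none (0).
Basic residues here: R9 (1).
The two groups share no amino acid, so total = 0 + 1 = 1.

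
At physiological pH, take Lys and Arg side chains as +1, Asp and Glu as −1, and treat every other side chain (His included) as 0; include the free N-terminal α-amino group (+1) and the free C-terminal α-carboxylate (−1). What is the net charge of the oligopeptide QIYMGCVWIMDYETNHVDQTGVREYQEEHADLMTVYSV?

-6

Positive (K, R): R23 → +1.
Negative (D, E): D11, E13, D18, E24, E27, E28, D31 → −7.
The N-terminus (+1) and C-terminus (−1) cancel.
Net charge = (+1) + (−7) = −6.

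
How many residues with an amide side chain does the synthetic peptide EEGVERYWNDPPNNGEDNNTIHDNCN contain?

7

Only N (asparagine) and Q (glutamine) carry a side-chain carboxamide.
Matching residues: N9, N13, N14, N18, N19, N24, N26.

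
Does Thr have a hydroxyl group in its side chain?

Serine (S), threonine (T), and tyrosine (Y) each carry a hydroxyl group on the side chain.
Threonine is in this group.

Yes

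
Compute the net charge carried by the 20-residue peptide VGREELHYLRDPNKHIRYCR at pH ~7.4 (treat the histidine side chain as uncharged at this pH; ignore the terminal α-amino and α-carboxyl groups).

At pH ~7.4 the Lys and Arg side chains are protonated (+1), the Asp and Glu side chains are deprotonated (−1), and with His taken as neutral all other side chains carry no charge.
Positive (K, R): R3, R10, K14, R17, R20 → +5.
Negative (D, E): E4, E5, D11 → −3.
Net charge = (+5) + (−3) = +2.

+2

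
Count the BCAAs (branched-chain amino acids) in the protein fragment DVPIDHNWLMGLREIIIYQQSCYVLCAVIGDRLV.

The BCAAs are Val, Leu, and Ile — aliphatic side chains with a branch point.
Matching residues: V2, I4, L9, L12, I15, I16, I17, V24, L25, V28, I29, L33, V34.

13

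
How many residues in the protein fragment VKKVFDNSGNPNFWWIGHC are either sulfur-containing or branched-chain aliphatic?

Sulfur-containing: C, M. Branched-chain aliphatic: I, L, V.
Sulfur-containing residues here: C19 (1).
Branched-chain aliphatic residues here: V1, V4, I16 (3).
The two groups share no amino acid, so total = 1 + 3 = 4.

4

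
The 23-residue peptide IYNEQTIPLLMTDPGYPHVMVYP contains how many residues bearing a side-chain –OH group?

5

S, T, and Y are the three residues with a side-chain hydroxyl.
Matching residues: Y2, T6, T12, Y16, Y22.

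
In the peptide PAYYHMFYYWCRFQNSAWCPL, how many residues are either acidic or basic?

Acidic: D, E. Basic: H, K, R.
Acidic residues here: none (0).
Basic residues here: H5, R12 (2).
The two groups share no amino acid, so total = 0 + 2 = 2.

2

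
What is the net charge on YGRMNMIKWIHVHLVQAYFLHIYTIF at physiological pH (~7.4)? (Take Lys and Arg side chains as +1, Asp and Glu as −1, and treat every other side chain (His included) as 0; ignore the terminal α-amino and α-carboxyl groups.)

+2

Positive (K, R): R3, K8 → +2.
Negative (D, E): none → −0.
Net charge = (+2) + (−0) = +2.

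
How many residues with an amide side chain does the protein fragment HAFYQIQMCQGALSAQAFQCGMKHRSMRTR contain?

5

Asparagine (N) and glutamine (Q) have uncharged amide side chains.
Matching residues: Q5, Q7, Q10, Q16, Q19.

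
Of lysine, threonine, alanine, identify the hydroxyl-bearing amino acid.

threonine

Serine (S), threonine (T), and tyrosine (Y) each carry a hydroxyl group on the side chain.
Of the listed options, only threonine belongs to this group.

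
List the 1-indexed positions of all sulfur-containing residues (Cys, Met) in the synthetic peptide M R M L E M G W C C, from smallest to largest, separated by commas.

1, 3, 6, 9, 10

Matching residues: M1, M3, M6, C9, C10.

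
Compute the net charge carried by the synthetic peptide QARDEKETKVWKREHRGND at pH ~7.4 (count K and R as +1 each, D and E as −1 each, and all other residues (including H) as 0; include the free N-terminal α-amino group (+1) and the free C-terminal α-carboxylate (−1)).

+1

Positive (K, R): R3, K6, K9, K12, R13, R16 → +6.
Negative (D, E): D4, E5, E7, E14, D19 → −5.
The N-terminus (+1) and C-terminus (−1) cancel.
Net charge = (+6) + (−5) = +1.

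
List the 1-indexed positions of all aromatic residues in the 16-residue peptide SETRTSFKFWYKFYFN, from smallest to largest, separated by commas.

7, 9, 10, 11, 13, 14, 15

F, W, and Y each carry an aromatic ring on the side chain.
Matching residues: F7, F9, W10, Y11, F13, Y14, F15.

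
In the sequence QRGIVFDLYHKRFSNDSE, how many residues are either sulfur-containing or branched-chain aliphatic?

Sulfur-containing: C, M. Branched-chain aliphatic: I, L, V.
Sulfur-containing residues here: none (0).
Branched-chain aliphatic residues here: I4, V5, L8 (3).
The two groups share no amino acid, so total = 0 + 3 = 3.

3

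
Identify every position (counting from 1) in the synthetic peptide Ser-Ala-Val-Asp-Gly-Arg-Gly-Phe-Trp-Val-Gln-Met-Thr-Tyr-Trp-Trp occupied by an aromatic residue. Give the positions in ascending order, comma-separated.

Phenylalanine (F), tryptophan (W), and tyrosine (Y) have aromatic ring side chains.
Matching residues: Phe8, Trp9, Tyr14, Trp15, Trp16.

8, 9, 14, 15, 16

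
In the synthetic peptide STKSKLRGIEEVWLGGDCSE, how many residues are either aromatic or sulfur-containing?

2

Aromatic: F, W, Y. Sulfur-containing: C, M.
Aromatic residues here: W13 (1).
Sulfur-containing residues here: C18 (1).
The two groups share no amino acid, so total = 1 + 1 = 2.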